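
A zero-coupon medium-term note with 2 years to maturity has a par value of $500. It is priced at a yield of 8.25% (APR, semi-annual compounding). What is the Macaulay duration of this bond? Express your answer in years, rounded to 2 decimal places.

2.00 years

A zero-coupon bond has a single cash flow at maturity, so its Macaulay duration equals its maturity: 2 years.
(Equivalently: 4 semi-annual periods ÷ 2 = 2 years.)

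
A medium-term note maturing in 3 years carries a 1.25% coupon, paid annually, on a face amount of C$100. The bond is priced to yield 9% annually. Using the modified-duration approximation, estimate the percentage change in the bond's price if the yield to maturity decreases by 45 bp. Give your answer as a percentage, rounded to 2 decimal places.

Periodic yield y = 0.09. Modified duration first:
  t   CF        PV=CF/(1+0.09)^t    t·PV
  1         1.25         1.1468         1.1468
  2         1.25         1.0521         2.1042
  3       101.25        78.1836       234.5507
  Σ                     80.3825       237.8017
P = 80.3825; D_Mac = 2.95838 yrs; D_mod = 2.95838/(1+0.09) = 2.71411 yrs.
ΔP/P ≈ -D_mod · Δy = -2.71411 × (-0.0045) = +0.012213 = +1.2213%.

+1.22%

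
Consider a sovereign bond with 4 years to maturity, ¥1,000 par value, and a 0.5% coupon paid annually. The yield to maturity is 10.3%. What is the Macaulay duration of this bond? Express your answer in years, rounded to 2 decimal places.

3.96 years

Periodic yield y = 0.103. Discount each cash flow and weight by its year:
  t   CF        PV=CF/(1+0.103)^t    t·PV
  1         5.00         4.5331         4.5331
  2         5.00         4.1098         8.2196
  3         5.00         3.7260        11.1780
  4     1,005.00       678.9910     2,715.9640
  Σ                    691.3599     2,739.8946
Price P = Σ PV = 691.3599.
Macaulay duration = Σ(t·PV) / P = 2,739.8946 / 691.3599 = 3.96305 years.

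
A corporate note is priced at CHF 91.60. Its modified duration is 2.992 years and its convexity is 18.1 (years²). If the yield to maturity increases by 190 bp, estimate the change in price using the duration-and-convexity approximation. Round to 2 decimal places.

-CHF 4.91

Duration effect: -D_mod·Δy = -2.992 × (+0.019) = -0.056848
Convexity effect: ½·C·(Δy)² = 0.5 × 18.1 × (0.019)² = +0.00326705
ΔP/P ≈ -0.056848 + 0.00326705 = -0.05358095
ΔP ≈ 91.60 × (-0.05358095) = -4.90801502.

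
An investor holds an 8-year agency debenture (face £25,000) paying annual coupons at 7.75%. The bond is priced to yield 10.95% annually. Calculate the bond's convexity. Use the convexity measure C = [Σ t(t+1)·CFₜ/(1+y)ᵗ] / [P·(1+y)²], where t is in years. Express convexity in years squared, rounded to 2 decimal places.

40.11

With y = 0.1095:
  t   CF        PV=CF/(1+0.1095)^t    t·PV        t(t+1)·PV
  1     1,937.50     1,746.2821     1,746.2821       3,492.5642
  2     1,937.50     1,573.9361     3,147.8722       9,443.6166
  3     1,937.50     1,418.5995     4,255.7984      17,023.1936
  4     1,937.50     1,278.5935     5,114.3739      25,571.8696
  5     1,937.50     1,152.4051     5,762.0256      34,572.1535
  6     1,937.50     1,038.6707     6,232.0241      43,624.1685
  7     1,937.50       936.1610     6,553.1273      52,425.0185
  8    26,937.50    11,731.1026    93,848.8212     844,639.3907
  Σ                 20,875.7506   126,660.3248   1,030,791.9752
P = 20,875.7506.
Convexity = Σ t(t+1)·PV / [P·(1+y)²] = 1,030,791.9752 / (20,875.7506 × 1.230990) = 40.11200.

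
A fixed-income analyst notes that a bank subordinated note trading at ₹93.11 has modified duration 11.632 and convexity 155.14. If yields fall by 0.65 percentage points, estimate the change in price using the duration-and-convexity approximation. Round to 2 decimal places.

+₹7.35

Duration effect: -D_mod·Δy = -11.632 × (-0.0065) = +0.075608
Convexity effect: ½·C·(Δy)² = 0.5 × 155.14 × (-0.0065)² = +0.0032773325
ΔP/P ≈ +0.075608 + 0.0032773325 = +0.0788853325
ΔP ≈ 93.11 × (+0.0788853325) = +7.345013309075.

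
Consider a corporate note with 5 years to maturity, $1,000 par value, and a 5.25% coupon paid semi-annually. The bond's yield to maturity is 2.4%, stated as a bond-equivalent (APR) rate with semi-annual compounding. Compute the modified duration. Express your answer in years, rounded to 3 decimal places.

4.448 years

Periodic yield y = 0.012. First find Macaulay duration:
  t   CF        PV=CF/(1+0.012)^t    t·PV
  1        26.25        25.9387        25.9387
  2        26.25        25.6312        51.2623
  3        26.25        25.3272        75.9817
  4        26.25        25.0269       100.1076
  5        26.25        24.7301       123.6507
  6        26.25        24.4369       146.6214
  7        26.25        24.1471       169.0300
  8        26.25        23.8608       190.8865
  9        26.25        23.5779       212.2009
  10    1,026.25       910.8525     9,108.5248
  Σ                  1,133.5294    10,204.2048
P = 1,133.5294; Macaulay duration = 10,204.2048 / 1,133.5294 = 9.00215 half-year periods = 4.50108 years.
Modified duration = D_Mac / (1 + y) = 4.50108 / 1.012 = 4.44770 years.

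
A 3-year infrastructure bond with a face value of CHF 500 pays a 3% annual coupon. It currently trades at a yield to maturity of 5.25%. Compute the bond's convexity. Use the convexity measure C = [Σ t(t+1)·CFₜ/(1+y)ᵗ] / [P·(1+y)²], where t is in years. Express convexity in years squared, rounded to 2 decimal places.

10.40

With y = 0.0525:
  t   CF        PV=CF/(1+0.0525)^t    t·PV        t(t+1)·PV
  1        15.00        14.2518        14.2518          28.5036
  2        15.00        13.5409        27.0818          81.2453
  3       515.00       441.7137     1,325.1412       5,300.5650
  Σ                    469.5064     1,366.4748       5,410.3138
P = 469.5064.
Convexity = Σ t(t+1)·PV / [P·(1+y)²] = 5,410.3138 / (469.5064 × 1.107756) = 10.40248.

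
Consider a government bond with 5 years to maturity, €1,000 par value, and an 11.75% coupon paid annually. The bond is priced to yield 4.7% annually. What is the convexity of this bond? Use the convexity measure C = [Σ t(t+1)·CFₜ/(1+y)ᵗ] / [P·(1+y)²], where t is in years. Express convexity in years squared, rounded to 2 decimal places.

21.41

With y = 0.047:
  t   CF        PV=CF/(1+0.047)^t    t·PV        t(t+1)·PV
  1       117.50       112.2254       112.2254         224.4508
  2       117.50       107.1876       214.3752         643.1255
  3       117.50       102.3759       307.1278       1,228.5111
  4       117.50        97.7802       391.1210       1,955.6050
  5     1,117.50       888.2069     4,441.0343      26,646.2058
  Σ                  1,307.7760     5,465.8836      30,697.8982
P = 1,307.7760.
Convexity = Σ t(t+1)·PV / [P·(1+y)²] = 30,697.8982 / (1,307.7760 × 1.096209) = 21.41322.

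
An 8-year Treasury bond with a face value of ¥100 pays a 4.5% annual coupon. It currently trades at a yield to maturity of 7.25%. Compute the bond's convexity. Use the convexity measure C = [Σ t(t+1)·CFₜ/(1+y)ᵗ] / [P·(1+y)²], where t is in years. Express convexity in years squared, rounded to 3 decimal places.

With y = 0.0725:
  t   CF        PV=CF/(1+0.0725)^t    t·PV        t(t+1)·PV
  1         4.50         4.1958         4.1958           8.3916
  2         4.50         3.9122         7.8243          23.4730
  3         4.50         3.6477        10.9431          43.7726
  4         4.50         3.4011        13.6045          68.0226
  5         4.50         3.1712        15.8561          95.1365
  6         4.50         2.9568        17.7411         124.1875
  7         4.50         2.7570        19.2988         154.3901
  8       104.50        59.6950       477.5599       4,298.0393
  Σ                     83.7368       567.0237       4,815.4132
P = 83.7368.
Convexity = Σ t(t+1)·PV / [P·(1+y)²] = 4,815.4132 / (83.7368 × 1.150256) = 49.99452.

49.995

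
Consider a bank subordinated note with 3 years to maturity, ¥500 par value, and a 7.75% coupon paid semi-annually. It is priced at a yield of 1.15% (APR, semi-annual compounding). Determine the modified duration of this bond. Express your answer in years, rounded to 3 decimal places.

2.744 years

Periodic yield y = 0.00575. First find Macaulay duration:
  t   CF        PV=CF/(1+0.00575)^t    t·PV
  1       19.375        19.2642        19.2642
  2       19.375        19.1541        38.3082
  3       19.375        19.0446        57.1338
  4       19.375        18.9357        75.7428
  5       19.375        18.8275        94.1373
  6      519.375       501.8117     3,010.8703
  Σ                    597.0378     3,295.4565
P = 597.0378; Macaulay duration = 3,295.4565 / 597.0378 = 5.51968 half-year periods = 2.75984 years.
Modified duration = D_Mac / (1 + y) = 2.75984 / 1.00575 = 2.74406 years.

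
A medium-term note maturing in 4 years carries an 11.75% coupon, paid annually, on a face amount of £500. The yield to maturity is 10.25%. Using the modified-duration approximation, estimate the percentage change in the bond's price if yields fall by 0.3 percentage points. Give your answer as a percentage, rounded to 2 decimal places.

+0.93%

Periodic yield y = 0.1025. Modified duration first:
  t   CF        PV=CF/(1+0.1025)^t    t·PV
  1        58.75        53.2880        53.2880
  2        58.75        48.3338        96.6675
  3        58.75        43.8402       131.5205
  4       558.75       378.1840     1,512.7360
  Σ                    523.6459     1,794.2120
P = 523.6459; D_Mac = 3.42638 yrs; D_mod = 3.42638/(1+0.1025) = 3.10783 yrs.
ΔP/P ≈ -D_mod · Δy = -3.10783 × (-0.003) = +0.009323 = +0.9323%.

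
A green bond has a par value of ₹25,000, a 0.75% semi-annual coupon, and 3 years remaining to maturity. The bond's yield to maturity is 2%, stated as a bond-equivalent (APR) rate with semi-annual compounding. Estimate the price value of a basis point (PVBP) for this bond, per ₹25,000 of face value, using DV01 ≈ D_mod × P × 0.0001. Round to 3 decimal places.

Periodic yield y = 0.01.
  t   CF        PV=CF/(1+0.01)^t    t·PV
  1        93.75        92.8218        92.8218
  2        93.75        91.9028       183.8055
  3        93.75        90.9928       272.9785
  4        93.75        90.0919       360.3676
  5        93.75        89.1999       445.9995
  6    25,093.75    23,639.4476   141,836.6857
  Σ                 24,094.4568   143,192.6587
P = 24,094.4568; D_Mac = 5.94297 half-year periods = 2.97149 yrs; D_mod = 2.94206 yrs.
DV01 ≈ 2.94206 × 24,094.4568 × 0.0001 = 7.088745.

₹7.089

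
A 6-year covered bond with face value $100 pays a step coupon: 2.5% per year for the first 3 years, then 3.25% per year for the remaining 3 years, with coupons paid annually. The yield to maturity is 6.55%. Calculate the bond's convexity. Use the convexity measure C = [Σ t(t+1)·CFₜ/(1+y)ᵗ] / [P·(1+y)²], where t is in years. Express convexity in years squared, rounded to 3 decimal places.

With y = 0.0655:
  t   CF        PV=CF/(1+0.0655)^t    t·PV        t(t+1)·PV
  1         2.50         2.3463         2.3463           4.6926
  2         2.50         2.2021         4.4042          13.2125
  3         2.50         2.0667         6.2001          24.8005
  4         3.25         2.5216        10.0862          50.4312
  5         3.25         2.3666        11.8328          70.9966
  6       103.25        70.5617       423.3705       2,963.5935
  Σ                     82.0650       458.2401       3,127.7269
P = 82.0650.
Convexity = Σ t(t+1)·PV / [P·(1+y)²] = 3,127.7269 / (82.0650 × 1.135290) = 33.57099.

33.571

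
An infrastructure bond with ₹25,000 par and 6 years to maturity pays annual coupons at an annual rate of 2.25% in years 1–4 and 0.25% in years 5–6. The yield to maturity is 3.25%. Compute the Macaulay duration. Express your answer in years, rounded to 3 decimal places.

Periodic yield y = 0.0325. Discount each cash flow and weight by its year:
  t   CF        PV=CF/(1+0.0325)^t    t·PV
  1       562.50       544.7942       544.7942
  2       562.50       527.6457     1,055.2914
  3       562.50       511.0370     1,533.1110
  4       562.50       494.9511     1,979.8044
  5        62.50        53.2635       266.3175
  6    25,062.50    20,686.3576   124,118.1456
  Σ                 22,818.0491   129,497.4641
Price P = Σ PV = 22,818.0491.
Macaulay duration = Σ(t·PV) / P = 129,497.4641 / 22,818.0491 = 5.67522 years.

5.675 years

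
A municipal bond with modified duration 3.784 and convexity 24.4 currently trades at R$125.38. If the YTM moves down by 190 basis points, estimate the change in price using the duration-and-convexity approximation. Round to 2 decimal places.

+R$9.57

Duration effect: -D_mod·Δy = -3.784 × (-0.019) = +0.071896
Convexity effect: ½·C·(Δy)² = 0.5 × 24.4 × (-0.019)² = +0.0044042
ΔP/P ≈ +0.071896 + 0.0044042 = +0.0763002
ΔP ≈ 125.38 × (+0.0763002) = +9.566519076.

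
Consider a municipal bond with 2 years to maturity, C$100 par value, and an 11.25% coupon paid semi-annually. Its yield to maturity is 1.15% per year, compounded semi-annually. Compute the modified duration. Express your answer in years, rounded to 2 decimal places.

1.85 years

Periodic yield y = 0.00575. First find Macaulay duration:
  t   CF        PV=CF/(1+0.00575)^t    t·PV
  1        5.625         5.5928         5.5928
  2        5.625         5.5609        11.1217
  3        5.625         5.5291        16.5872
  4      105.625       103.2301       412.9206
  Σ                    119.9129       446.2224
P = 119.9129; Macaulay duration = 446.2224 / 119.9129 = 3.72122 half-year periods = 1.86061 years.
Modified duration = D_Mac / (1 + y) = 1.86061 / 1.00575 = 1.84997 years.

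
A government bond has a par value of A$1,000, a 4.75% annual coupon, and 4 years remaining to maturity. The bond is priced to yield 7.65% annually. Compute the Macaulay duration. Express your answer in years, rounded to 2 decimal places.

Periodic yield y = 0.0765. Discount each cash flow and weight by its year:
  t   CF        PV=CF/(1+0.0765)^t    t·PV
  1        47.50        44.1245        44.1245
  2        47.50        40.9888        81.9777
  3        47.50        38.0760       114.2280
  4     1,047.50       780.0059     3,120.0237
  Σ                    903.1952     3,360.3538
Price P = Σ PV = 903.1952.
Macaulay duration = Σ(t·PV) / P = 3,360.3538 / 903.1952 = 3.72052 years.

3.72 years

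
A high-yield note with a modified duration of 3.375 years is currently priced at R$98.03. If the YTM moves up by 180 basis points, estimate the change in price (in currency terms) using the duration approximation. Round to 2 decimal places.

-R$5.96

Duration approximation: ΔP/P ≈ -D_mod · Δy = -3.375 × (+0.018) = -0.060750.
ΔP ≈ 98.03 × (-0.060750) = -5.9553225.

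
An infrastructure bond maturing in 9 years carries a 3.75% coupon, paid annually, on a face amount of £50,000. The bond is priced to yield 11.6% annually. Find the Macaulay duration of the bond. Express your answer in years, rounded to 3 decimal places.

7.335 years

Periodic yield y = 0.116. Discount each cash flow and weight by its year:
  t   CF        PV=CF/(1+0.116)^t    t·PV
  1     1,875.00     1,680.1075     1,680.1075
  2     1,875.00     1,505.4727     3,010.9454
  3     1,875.00     1,348.9899     4,046.9696
  4     1,875.00     1,208.7723     4,835.0891
  5     1,875.00     1,083.1293     5,415.6464
  6     1,875.00       970.5460     5,823.2757
  7     1,875.00       869.6648     6,087.6538
  8     1,875.00       779.2696     6,234.1565
  9    51,875.00    19,318.8094   173,869.2848
  Σ                 28,764.7614   211,003.1290
Price P = Σ PV = 28,764.7614.
Macaulay duration = Σ(t·PV) / P = 211,003.1290 / 28,764.7614 = 7.33547 years.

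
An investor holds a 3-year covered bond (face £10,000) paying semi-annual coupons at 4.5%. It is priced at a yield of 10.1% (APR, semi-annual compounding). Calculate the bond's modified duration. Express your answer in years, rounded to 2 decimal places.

Periodic yield y = 0.0505. First find Macaulay duration:
  t   CF        PV=CF/(1+0.0505)^t    t·PV
  1       225.00       214.1837       214.1837
  2       225.00       203.8874       407.7748
  3       225.00       194.0861       582.2582
  4       225.00       184.7559       739.0236
  5       225.00       175.8742       879.3712
  6    10,225.00     7,608.2886    45,649.7314
  Σ                  8,581.0759    48,472.3429
P = 8,581.0759; Macaulay duration = 48,472.3429 / 8,581.0759 = 5.64875 half-year periods = 2.82437 years.
Modified duration = D_Mac / (1 + y) = 2.82437 / 1.0505 = 2.68860 years.

2.69 years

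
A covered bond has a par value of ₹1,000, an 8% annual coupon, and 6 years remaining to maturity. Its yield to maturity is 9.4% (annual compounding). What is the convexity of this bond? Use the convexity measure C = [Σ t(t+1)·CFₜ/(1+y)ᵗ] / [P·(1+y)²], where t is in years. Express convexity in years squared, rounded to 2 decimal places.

With y = 0.094:
  t   CF        PV=CF/(1+0.094)^t    t·PV        t(t+1)·PV
  1        80.00        73.1261        73.1261         146.2523
  2        80.00        66.8429       133.6858         401.0575
  3        80.00        61.0996       183.2987         733.1946
  4        80.00        55.8497       223.3987       1,116.9936
  5        80.00        51.0509       255.2545       1,531.5269
  6     1,080.00       629.9699     3,779.8196      26,458.7373
  Σ                    937.9391     4,648.5834      30,387.7622
P = 937.9391.
Convexity = Σ t(t+1)·PV / [P·(1+y)²] = 30,387.7622 / (937.9391 × 1.196836) = 27.07007.

27.07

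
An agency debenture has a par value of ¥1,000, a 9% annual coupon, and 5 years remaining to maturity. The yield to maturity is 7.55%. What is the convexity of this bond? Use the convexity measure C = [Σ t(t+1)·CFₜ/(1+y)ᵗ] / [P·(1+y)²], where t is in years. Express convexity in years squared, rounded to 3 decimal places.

20.884

With y = 0.0755:
  t   CF        PV=CF/(1+0.0755)^t    t·PV        t(t+1)·PV
  1        90.00        83.6820        83.6820         167.3640
  2        90.00        77.8075       155.6151         466.8452
  3        90.00        72.3455       217.0364         868.1455
  4        90.00        67.2668       269.0673       1,345.3363
  5     1,090.00       757.4857     3,787.4284      22,724.5703
  Σ                  1,058.5875     4,512.8291      25,572.2612
P = 1,058.5875.
Convexity = Σ t(t+1)·PV / [P·(1+y)²] = 25,572.2612 / (1,058.5875 × 1.156700) = 20.88438.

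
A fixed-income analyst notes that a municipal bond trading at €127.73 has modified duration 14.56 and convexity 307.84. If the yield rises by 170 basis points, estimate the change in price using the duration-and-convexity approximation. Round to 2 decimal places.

Duration effect: -D_mod·Δy = -14.56 × (+0.017) = -0.247520
Convexity effect: ½·C·(Δy)² = 0.5 × 307.84 × (0.017)² = +0.04448288
ΔP/P ≈ -0.247520 + 0.04448288 = -0.20303712
ΔP ≈ 127.73 × (-0.20303712) = -25.9339313376.

-€25.93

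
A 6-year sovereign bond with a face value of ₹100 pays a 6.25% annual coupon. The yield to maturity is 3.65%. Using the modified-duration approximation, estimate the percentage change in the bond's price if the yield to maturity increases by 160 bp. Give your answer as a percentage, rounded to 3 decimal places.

Periodic yield y = 0.0365. Modified duration first:
  t   CF        PV=CF/(1+0.0365)^t    t·PV
  1         6.25         6.0299         6.0299
  2         6.25         5.8176        11.6351
  3         6.25         5.6127        16.8381
  4         6.25         5.4151        21.6602
  5         6.25         5.2244        26.1218
  6       106.25        85.6866       514.1198
  Σ                    113.7862       596.4050
P = 113.7862; D_Mac = 5.24145 yrs; D_mod = 5.24145/(1+0.0365) = 5.05688 yrs.
ΔP/P ≈ -D_mod · Δy = -5.05688 × (+0.016) = -0.080910 = -8.0910%.

-8.091%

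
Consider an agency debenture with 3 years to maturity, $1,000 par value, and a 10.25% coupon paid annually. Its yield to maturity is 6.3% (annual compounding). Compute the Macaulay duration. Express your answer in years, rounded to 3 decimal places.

2.743 years

Periodic yield y = 0.063. Discount each cash flow and weight by its year:
  t   CF        PV=CF/(1+0.063)^t    t·PV
  1       102.50        96.4252        96.4252
  2       102.50        90.7105       181.4209
  3     1,102.50       917.8650     2,753.5950
  Σ                  1,105.0007     3,031.4411
Price P = Σ PV = 1,105.0007.
Macaulay duration = Σ(t·PV) / P = 3,031.4411 / 1,105.0007 = 2.74338 years.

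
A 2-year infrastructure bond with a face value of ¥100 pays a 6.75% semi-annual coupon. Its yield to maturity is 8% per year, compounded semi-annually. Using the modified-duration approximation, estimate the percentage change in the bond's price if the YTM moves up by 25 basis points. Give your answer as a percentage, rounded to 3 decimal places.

Periodic yield y = 0.04. Modified duration first:
  t   CF        PV=CF/(1+0.04)^t    t·PV
  1        3.375         3.2452         3.2452
  2        3.375         3.1204         6.2408
  3        3.375         3.0004         9.0011
  4      103.375        88.3654       353.4615
  Σ                     97.7313       371.9486
P = 97.7313; D_Mac = 3.80583 half-year periods = 1.90291 yrs; D_mod = 1.90291/(1+0.04) = 1.82972 yrs.
ΔP/P ≈ -D_mod · Δy = -1.82972 × (+0.0025) = -0.004574 = -0.4574%.

-0.457%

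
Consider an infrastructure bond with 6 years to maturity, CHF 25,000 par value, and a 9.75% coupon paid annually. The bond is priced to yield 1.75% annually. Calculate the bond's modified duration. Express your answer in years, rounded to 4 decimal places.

4.9459 years

Periodic yield y = 0.0175. First find Macaulay duration:
  t   CF        PV=CF/(1+0.0175)^t    t·PV
  1     2,437.50     2,395.5774     2,395.5774
  2     2,437.50     2,354.3758     4,708.7516
  3     2,437.50     2,313.8829     6,941.6486
  4     2,437.50     2,274.0864     9,096.3454
  5     2,437.50     2,234.9743    11,174.8715
  6    27,437.50    24,725.0985   148,350.5909
  Σ                 36,297.9952   182,667.7855
P = 36,297.9952; Macaulay duration = 182,667.7855 / 36,297.9952 = 5.03245 years.
Modified duration = D_Mac / (1 + y) = 5.03245 / 1.0175 = 4.94590 years.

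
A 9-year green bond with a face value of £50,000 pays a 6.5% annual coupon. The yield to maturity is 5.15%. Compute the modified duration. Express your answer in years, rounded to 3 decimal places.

6.832 years

Periodic yield y = 0.0515. First find Macaulay duration:
  t   CF        PV=CF/(1+0.0515)^t    t·PV
  1     3,250.00     3,090.8226     3,090.8226
  2     3,250.00     2,939.4414     5,878.8828
  3     3,250.00     2,795.4745     8,386.4234
  4     3,250.00     2,658.5587    10,634.2348
  5     3,250.00     2,528.3487    12,641.7437
  6     3,250.00     2,404.5162    14,427.0969
  7     3,250.00     2,286.7486    16,007.2402
  8     3,250.00     2,174.7490    17,397.9922
  9    53,250.00    33,887.2338   304,985.1041
  Σ                 54,765.8935   393,449.5407
P = 54,765.8935; Macaulay duration = 393,449.5407 / 54,765.8935 = 7.18421 years.
Modified duration = D_Mac / (1 + y) = 7.18421 / 1.0515 = 6.83234 years.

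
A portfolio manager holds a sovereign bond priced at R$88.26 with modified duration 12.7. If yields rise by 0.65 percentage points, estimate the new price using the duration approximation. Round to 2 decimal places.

Duration approximation: ΔP/P ≈ -D_mod · Δy = -12.7 × (+0.0065) = -0.082550.
New price ≈ 88.26 × (1 - 0.082550) = 80.974137.

R$80.97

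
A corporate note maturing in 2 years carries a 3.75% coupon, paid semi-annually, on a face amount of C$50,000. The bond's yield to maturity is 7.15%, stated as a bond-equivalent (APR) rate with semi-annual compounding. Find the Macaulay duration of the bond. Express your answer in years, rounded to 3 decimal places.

Periodic yield y = 0.03575. Discount each cash flow and weight by its period:
  t   CF        PV=CF/(1+0.03575)^t    t·PV
  1       937.50       905.1412       905.1412
  2       937.50       873.8993     1,747.7986
  3       937.50       843.7357     2,531.2072
  4    50,937.50    44,260.6572   177,042.6288
  Σ                 46,883.4335   182,226.7758
Price P = Σ PV = 46,883.4335.
Macaulay duration = Σ(t·PV) / P = 182,226.7758 / 46,883.4335 = 3.88681 half-year periods.
In years: 3.88681 / 2 = 1.94340 years.

1.943 years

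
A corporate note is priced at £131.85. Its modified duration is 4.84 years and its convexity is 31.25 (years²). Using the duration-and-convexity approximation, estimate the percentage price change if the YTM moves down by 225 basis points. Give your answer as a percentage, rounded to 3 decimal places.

+11.681%

Duration effect: -D_mod·Δy = -4.84 × (-0.0225) = +0.108900
Convexity effect: ½·C·(Δy)² = 0.5 × 31.25 × (-0.0225)² = +0.00791015625
ΔP/P ≈ +0.108900 + 0.00791015625 = +0.11681015625
= +11.681015625%.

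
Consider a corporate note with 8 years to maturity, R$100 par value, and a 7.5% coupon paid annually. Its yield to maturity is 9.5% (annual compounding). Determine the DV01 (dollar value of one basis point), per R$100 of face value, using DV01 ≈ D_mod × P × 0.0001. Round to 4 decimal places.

Periodic yield y = 0.095.
  t   CF        PV=CF/(1+0.095)^t    t·PV
  1         7.50         6.8493         6.8493
  2         7.50         6.2551        12.5102
  3         7.50         5.7124        17.1372
  4         7.50         5.2168        20.8672
  5         7.50         4.7642        23.8210
  6         7.50         4.3509        26.1052
  7         7.50         3.9734        27.8138
  8       107.50        52.0110       416.0883
  Σ                     89.1331       551.1923
P = 89.1331; D_Mac = 6.18392 yrs; D_mod = 5.64742 yrs.
DV01 ≈ 5.64742 × 89.1331 × 0.0001 = 0.050337.

R$0.0503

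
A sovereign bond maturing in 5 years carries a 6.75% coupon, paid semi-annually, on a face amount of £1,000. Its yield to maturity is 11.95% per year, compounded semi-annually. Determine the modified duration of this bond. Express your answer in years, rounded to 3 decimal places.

3.996 years

Periodic yield y = 0.05975. First find Macaulay duration:
  t   CF        PV=CF/(1+0.05975)^t    t·PV
  1        33.75        31.8471        31.8471
  2        33.75        30.0516        60.1031
  3        33.75        28.3572        85.0716
  4        33.75        26.7584       107.0336
  5        33.75        25.2497       126.2486
  6        33.75        23.8261       142.9567
  7        33.75        22.4828       157.3794
  8        33.75        21.2152       169.7213
  9        33.75        20.0190       180.1712
  10    1,033.75       578.6038     5,786.0378
  Σ                    808.4109     6,846.5705
P = 808.4109; Macaulay duration = 6,846.5705 / 808.4109 = 8.46917 half-year periods = 4.23459 years.
Modified duration = D_Mac / (1 + y) = 4.23459 / 1.05975 = 3.99583 years.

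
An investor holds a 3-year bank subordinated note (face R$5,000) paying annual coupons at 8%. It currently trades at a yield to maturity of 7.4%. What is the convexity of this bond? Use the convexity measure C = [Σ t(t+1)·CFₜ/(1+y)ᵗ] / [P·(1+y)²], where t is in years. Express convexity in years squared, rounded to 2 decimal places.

9.41

With y = 0.074:
  t   CF        PV=CF/(1+0.074)^t    t·PV        t(t+1)·PV
  1       400.00       372.4395       372.4395         744.8790
  2       400.00       346.7779       693.5558       2,080.6675
  3     5,400.00     4,358.9402    13,076.8207      52,307.2830
  Σ                  5,078.1576    14,142.8160      55,132.8294
P = 5,078.1576.
Convexity = Σ t(t+1)·PV / [P·(1+y)²] = 55,132.8294 / (5,078.1576 × 1.153476) = 9.41230.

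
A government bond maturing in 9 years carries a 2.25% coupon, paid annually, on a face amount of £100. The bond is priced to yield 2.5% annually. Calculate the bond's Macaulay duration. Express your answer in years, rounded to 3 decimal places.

8.238 years

Periodic yield y = 0.025. Discount each cash flow and weight by its year:
  t   CF        PV=CF/(1+0.025)^t    t·PV
  1         2.25         2.1951         2.1951
  2         2.25         2.1416         4.2832
  3         2.25         2.0893         6.2680
  4         2.25         2.0384         8.1536
  5         2.25         1.9887         9.9434
  6         2.25         1.9402        11.6410
  7         2.25         1.8928        13.2499
  8         2.25         1.8467        14.7734
  9       102.25        81.8745       736.8703
  Σ                     98.0073       807.3779
Price P = Σ PV = 98.0073.
Macaulay duration = Σ(t·PV) / P = 807.3779 / 98.0073 = 8.23794 years.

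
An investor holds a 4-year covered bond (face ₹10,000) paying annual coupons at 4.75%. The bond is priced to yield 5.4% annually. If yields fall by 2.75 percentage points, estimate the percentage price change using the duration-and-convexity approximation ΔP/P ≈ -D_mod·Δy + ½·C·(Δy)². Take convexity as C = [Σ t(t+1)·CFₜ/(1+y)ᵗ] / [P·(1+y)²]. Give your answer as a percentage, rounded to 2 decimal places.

+10.36%

With y = 0.054:
  t   CF        PV=CF/(1+0.054)^t    t·PV        t(t+1)·PV
  1       475.00       450.6641       450.6641         901.3283
  2       475.00       427.5751       855.1502       2,565.4505
  3       475.00       405.6690     1,217.0069       4,868.0275
  4    10,475.00     8,487.7306    33,950.9225     169,754.6126
  Σ                  9,771.6388    36,473.7437     178,089.4189
P = 9,771.6388; D_Mac = 3.73261 yrs; D_mod = 3.54138 yrs; C = 16.40550.
Duration effect: -3.54138 × (-0.0275) = +0.097388
Convexity effect: 0.5 × 16.40550 × (-0.0275)² = +0.0062033
ΔP/P ≈ +0.097388 + 0.0062033 = +0.103591 = +10.3591%.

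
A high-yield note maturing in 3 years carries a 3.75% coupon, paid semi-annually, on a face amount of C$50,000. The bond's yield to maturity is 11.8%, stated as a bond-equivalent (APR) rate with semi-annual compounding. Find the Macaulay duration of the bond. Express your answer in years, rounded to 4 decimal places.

Periodic yield y = 0.059. Discount each cash flow and weight by its period:
  t   CF        PV=CF/(1+0.059)^t    t·PV
  1       937.50       885.2691       885.2691
  2       937.50       835.9482     1,671.8964
  3       937.50       789.3751     2,368.1252
  4       937.50       745.3966     2,981.5866
  5       937.50       703.8684     3,519.3421
  6    50,937.50    36,112.8584   216,677.1506
  Σ                 40,072.7158   228,103.3699
Price P = Σ PV = 40,072.7158.
Macaulay duration = Σ(t·PV) / P = 228,103.3699 / 40,072.7158 = 5.69224 half-year periods.
In years: 5.69224 / 2 = 2.84612 years.

2.8461 years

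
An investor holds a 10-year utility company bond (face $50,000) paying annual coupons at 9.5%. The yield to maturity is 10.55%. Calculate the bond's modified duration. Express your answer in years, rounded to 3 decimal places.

6.121 years

Periodic yield y = 0.1055. First find Macaulay duration:
  t   CF        PV=CF/(1+0.1055)^t    t·PV
  1     4,750.00     4,296.6983     4,296.6983
  2     4,750.00     3,886.6561     7,773.3122
  3     4,750.00     3,515.7450    10,547.2350
  4     4,750.00     3,180.2307    12,720.9227
  5     4,750.00     2,876.7351    14,383.6756
  6     4,750.00     2,602.2027    15,613.2164
  7     4,750.00     2,353.8695    16,477.0865
  8     4,750.00     2,129.2352    17,033.8815
  9     4,750.00     1,926.0382    17,334.3434
  10   54,750.00    20,081.5233   200,815.2334
  Σ                 46,848.9341   316,995.6050
P = 46,848.9341; Macaulay duration = 316,995.6050 / 46,848.9341 = 6.76634 years.
Modified duration = D_Mac / (1 + y) = 6.76634 / 1.1055 = 6.12061 years.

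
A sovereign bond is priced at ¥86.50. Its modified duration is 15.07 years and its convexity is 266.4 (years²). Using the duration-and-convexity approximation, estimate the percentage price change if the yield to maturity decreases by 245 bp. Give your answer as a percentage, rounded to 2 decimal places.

Duration effect: -D_mod·Δy = -15.07 × (-0.0245) = +0.369215
Convexity effect: ½·C·(Δy)² = 0.5 × 266.4 × (-0.0245)² = +0.0799533
ΔP/P ≈ +0.369215 + 0.0799533 = +0.4491683
= +44.91683%.

+44.92%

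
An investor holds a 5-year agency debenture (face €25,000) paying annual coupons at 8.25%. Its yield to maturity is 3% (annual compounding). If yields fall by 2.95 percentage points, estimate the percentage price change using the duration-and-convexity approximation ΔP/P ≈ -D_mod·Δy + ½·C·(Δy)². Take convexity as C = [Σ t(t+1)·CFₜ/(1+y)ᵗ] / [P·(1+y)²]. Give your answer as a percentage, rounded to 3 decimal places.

With y = 0.03:
  t   CF        PV=CF/(1+0.03)^t    t·PV        t(t+1)·PV
  1     2,062.50     2,002.4272     2,002.4272       4,004.8544
  2     2,062.50     1,944.1041     3,888.2081      11,664.6244
  3     2,062.50     1,887.4797     5,662.4390      22,649.7561
  4     2,062.50     1,832.5045     7,330.0181      36,650.0907
  5    27,062.50    23,344.3502   116,721.7511     700,330.5068
  Σ                 31,010.8657   135,604.8436     775,299.8324
P = 31,010.8657; D_Mac = 4.37282 yrs; D_mod = 4.24545 yrs; C = 23.56575.
Duration effect: -4.24545 × (-0.0295) = +0.125241
Convexity effect: 0.5 × 23.56575 × (-0.0295)² = +0.0102540
ΔP/P ≈ +0.125241 + 0.0102540 = +0.135495 = +13.5495%.

+13.549%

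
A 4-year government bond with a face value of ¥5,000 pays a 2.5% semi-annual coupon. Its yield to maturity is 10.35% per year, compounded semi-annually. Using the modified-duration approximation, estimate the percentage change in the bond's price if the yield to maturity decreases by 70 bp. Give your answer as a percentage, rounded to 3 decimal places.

Periodic yield y = 0.05175. Modified duration first:
  t   CF        PV=CF/(1+0.05175)^t    t·PV
  1        62.50        59.4248        59.4248
  2        62.50        56.5008       113.0017
  3        62.50        53.7208       161.1624
  4        62.50        51.0775       204.3101
  5        62.50        48.5643       242.8217
  6        62.50        46.1748       277.0487
  7        62.50        43.9028       307.3197
  8     5,062.50     3,381.1534    27,049.2269
  Σ                  3,740.5193    28,414.3160
P = 3,740.5193; D_Mac = 7.59636 half-year periods = 3.79818 yrs; D_mod = 3.79818/(1+0.05175) = 3.61129 yrs.
ΔP/P ≈ -D_mod · Δy = -3.61129 × (-0.007) = +0.025279 = +2.5279%.

+2.528%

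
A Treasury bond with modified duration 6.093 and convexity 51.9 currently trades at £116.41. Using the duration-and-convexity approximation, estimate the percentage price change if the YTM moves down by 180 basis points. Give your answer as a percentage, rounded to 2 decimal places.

Duration effect: -D_mod·Δy = -6.093 × (-0.018) = +0.109674
Convexity effect: ½·C·(Δy)² = 0.5 × 51.9 × (-0.018)² = +0.0084078
ΔP/P ≈ +0.109674 + 0.0084078 = +0.1180818
= +11.80818%.

+11.81%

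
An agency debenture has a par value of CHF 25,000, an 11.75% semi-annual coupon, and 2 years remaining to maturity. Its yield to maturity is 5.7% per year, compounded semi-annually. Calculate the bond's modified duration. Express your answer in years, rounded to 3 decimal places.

Periodic yield y = 0.0285. First find Macaulay duration:
  t   CF        PV=CF/(1+0.0285)^t    t·PV
  1     1,468.75     1,428.0506     1,428.0506
  2     1,468.75     1,388.4789     2,776.9578
  3     1,468.75     1,350.0038     4,050.0114
  4    26,468.75    23,654.6348    94,618.5393
  Σ                 27,821.1681   102,873.5591
P = 27,821.1681; Macaulay duration = 102,873.5591 / 27,821.1681 = 3.69767 half-year periods = 1.84884 years.
Modified duration = D_Mac / (1 + y) = 1.84884 / 1.0285 = 1.79760 years.

1.798 years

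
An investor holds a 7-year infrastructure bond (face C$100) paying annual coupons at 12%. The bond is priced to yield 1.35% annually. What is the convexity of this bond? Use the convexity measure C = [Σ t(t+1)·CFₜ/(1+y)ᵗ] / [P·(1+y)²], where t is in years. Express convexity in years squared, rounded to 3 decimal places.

39.763

With y = 0.0135:
  t   CF        PV=CF/(1+0.0135)^t    t·PV        t(t+1)·PV
  1        12.00        11.8402        11.8402          23.6803
  2        12.00        11.6824        23.3649          70.0947
  3        12.00        11.5268        34.5805         138.3220
  4        12.00        11.3733        45.4932         227.4659
  5        12.00        11.2218        56.1090         336.6540
  6        12.00        11.0723        66.4339         465.0375
  7       112.00       101.9651       713.7560       5,710.0483
  Σ                    170.6820       951.5777       6,971.3026
P = 170.6820.
Convexity = Σ t(t+1)·PV / [P·(1+y)²] = 6,971.3026 / (170.6820 × 1.027182) = 39.76296.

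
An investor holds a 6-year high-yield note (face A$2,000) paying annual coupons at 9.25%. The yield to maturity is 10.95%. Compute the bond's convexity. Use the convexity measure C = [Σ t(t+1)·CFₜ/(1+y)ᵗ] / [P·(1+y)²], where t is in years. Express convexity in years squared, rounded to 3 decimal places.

With y = 0.1095:
  t   CF        PV=CF/(1+0.1095)^t    t·PV        t(t+1)·PV
  1       185.00       166.7418       166.7418         333.4836
  2       185.00       150.2855       300.5710         901.7131
  3       185.00       135.4534       406.3601       1,625.4404
  4       185.00       122.0851       488.3402       2,441.7011
  5       185.00       110.0361       550.1805       3,301.0830
  6     2,185.00     1,171.3525     7,028.1149      49,196.8042
  Σ                  1,855.9543     8,940.3085      57,800.2254
P = 1,855.9543.
Convexity = Σ t(t+1)·PV / [P·(1+y)²] = 57,800.2254 / (1,855.9543 × 1.230990) = 25.29925.

25.299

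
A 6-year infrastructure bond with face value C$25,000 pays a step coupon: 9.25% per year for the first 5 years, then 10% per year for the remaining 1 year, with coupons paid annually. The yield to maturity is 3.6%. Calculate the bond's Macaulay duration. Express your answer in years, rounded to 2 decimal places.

5.02 years

Periodic yield y = 0.036. Discount each cash flow and weight by its year:
  t   CF        PV=CF/(1+0.036)^t    t·PV
  1     2,312.50     2,232.1429     2,232.1429
  2     2,312.50     2,154.5780     4,309.1561
  3     2,312.50     2,079.7085     6,239.1256
  4     2,312.50     2,007.4407     8,029.7627
  5     2,312.50     1,937.6840     9,688.4202
  6    27,500.00    22,242.0166   133,452.0999
  Σ                 32,653.5708   163,950.7074
Price P = Σ PV = 32,653.5708.
Macaulay duration = Σ(t·PV) / P = 163,950.7074 / 32,653.5708 = 5.02091 years.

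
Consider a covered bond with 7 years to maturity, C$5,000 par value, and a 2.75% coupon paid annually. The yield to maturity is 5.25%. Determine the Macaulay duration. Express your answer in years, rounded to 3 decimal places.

Periodic yield y = 0.0525. Discount each cash flow and weight by its year:
  t   CF        PV=CF/(1+0.0525)^t    t·PV
  1       137.50       130.6413       130.6413
  2       137.50       124.1248       248.2496
  3       137.50       117.9333       353.7998
  4       137.50       112.0506       448.2025
  5       137.50       106.4614       532.3070
  6       137.50       101.1510       606.9058
  7     5,137.50     3,590.8487    25,135.9407
  Σ                  4,283.2111    27,456.0468
Price P = Σ PV = 4,283.2111.
Macaulay duration = Σ(t·PV) / P = 27,456.0468 / 4,283.2111 = 6.41015 years.

6.410 years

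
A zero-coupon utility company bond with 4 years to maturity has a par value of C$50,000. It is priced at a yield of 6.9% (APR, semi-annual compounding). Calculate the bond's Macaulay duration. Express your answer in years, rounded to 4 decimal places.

A zero-coupon bond has a single cash flow at maturity, so its Macaulay duration equals its maturity: 4 years.
(Equivalently: 8 semi-annual periods ÷ 2 = 4 years.)

4.0000 years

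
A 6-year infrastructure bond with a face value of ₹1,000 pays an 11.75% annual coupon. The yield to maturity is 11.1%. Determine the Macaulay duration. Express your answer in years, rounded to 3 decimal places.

4.647 years

Periodic yield y = 0.111. Discount each cash flow and weight by its year:
  t   CF        PV=CF/(1+0.111)^t    t·PV
  1       117.50       105.7606       105.7606
  2       117.50        95.1940       190.3881
  3       117.50        85.6832       257.0496
  4       117.50        77.1226       308.4904
  5       117.50        69.4173       347.0864
  6     1,117.50       594.2418     3,565.4506
  Σ                  1,027.4195     4,774.2257
Price P = Σ PV = 1,027.4195.
Macaulay duration = Σ(t·PV) / P = 4,774.2257 / 1,027.4195 = 4.64681 years.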